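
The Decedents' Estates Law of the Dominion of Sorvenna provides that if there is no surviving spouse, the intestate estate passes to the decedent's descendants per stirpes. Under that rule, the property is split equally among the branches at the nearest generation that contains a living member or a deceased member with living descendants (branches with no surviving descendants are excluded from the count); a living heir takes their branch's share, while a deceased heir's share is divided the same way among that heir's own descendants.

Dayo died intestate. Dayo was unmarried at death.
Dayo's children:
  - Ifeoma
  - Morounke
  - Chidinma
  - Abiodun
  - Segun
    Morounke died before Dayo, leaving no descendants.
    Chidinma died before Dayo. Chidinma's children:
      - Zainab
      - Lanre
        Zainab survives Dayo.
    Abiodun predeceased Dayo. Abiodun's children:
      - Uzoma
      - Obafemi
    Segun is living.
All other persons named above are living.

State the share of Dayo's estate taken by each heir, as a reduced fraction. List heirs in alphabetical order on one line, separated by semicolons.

There is no surviving spouse, so the entire estate passes to Dayo's descendants per stirpes.
Morounke left no surviving issue, so that branch lapses and is disregarded.
The estate is divided into 4 equal shares of 1/4 among Ifeoma, Chidinma, Abiodun, Segun.
Ifeoma is living and takes 1/4.
Chidinma predeceased; the 1/4 allotted to Chidinma's branch passes to Chidinma's issue by representation.
The 1/4 is divided into 2 equal shares of 1/8 among Zainab, Lanre.
Zainab is living and takes 1/8.
Lanre is living and takes 1/8.
Abiodun predeceased; the 1/4 allotted to Abiodun's branch passes to Abiodun's issue by representation.
The 1/4 is divided into 2 equal shares of 1/8 among Uzoma, Obafemi.
Uzoma is living and takes 1/8.
Obafemi is living and takes 1/8.
Segun is living and takes 1/4.

Ifeoma 1/4; Lanre 1/8; Obafemi 1/8; Segun 1/4; Uzoma 1/8; Zainab 1/8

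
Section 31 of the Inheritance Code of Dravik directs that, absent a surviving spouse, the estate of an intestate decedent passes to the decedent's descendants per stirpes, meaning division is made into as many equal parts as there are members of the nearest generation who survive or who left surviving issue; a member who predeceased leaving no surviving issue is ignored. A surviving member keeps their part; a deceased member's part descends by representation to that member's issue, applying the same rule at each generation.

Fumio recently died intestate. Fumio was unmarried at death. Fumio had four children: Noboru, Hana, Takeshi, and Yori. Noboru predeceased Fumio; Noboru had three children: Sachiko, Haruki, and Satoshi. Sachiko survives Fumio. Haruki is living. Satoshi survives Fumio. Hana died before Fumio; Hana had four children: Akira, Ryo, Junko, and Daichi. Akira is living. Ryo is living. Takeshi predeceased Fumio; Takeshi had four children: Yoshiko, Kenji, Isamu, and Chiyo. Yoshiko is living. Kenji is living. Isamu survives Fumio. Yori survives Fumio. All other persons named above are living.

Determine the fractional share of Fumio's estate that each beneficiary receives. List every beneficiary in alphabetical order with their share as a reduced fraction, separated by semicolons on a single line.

Akira 1/16; Chiyo 1/16; Daichi 1/16; Haruki 1/12; Isamu 1/16; Junko 1/16; Kenji 1/16; Ryo 1/16; Sachiko 1/12; Satoshi 1/12; Yori 1/4; Yoshiko 1/16

There is no surviving spouse, so the entire estate passes to Fumio's descendants per stirpes.
The estate is divided into 4 equal shares of 1/4 among Noboru, Hana, Takeshi, Yori.
Noboru predeceased; the 1/4 allotted to Noboru's branch passes to Noboru's issue by representation.
The 1/4 is divided into 3 equal shares of 1/12 among Sachiko, Haruki, Satoshi.
Sachiko is living and takes 1/12.
Haruki is living and takes 1/12.
Satoshi is living and takes 1/12.
Hana predeceased; the 1/4 allotted to Hana's branch passes to Hana's issue by representation.
The 1/4 is divided into 4 equal shares of 1/16 among Akira, Ryo, Junko, Daichi.
Akira is living and takes 1/16.
Ryo is living and takes 1/16.
Junko is living and takes 1/16.
Daichi is living and takes 1/16.
Takeshi predeceased; the 1/4 allotted to Takeshi's branch passes to Takeshi's issue by representation.
The 1/4 is divided into 4 equal shares of 1/16 among Yoshiko, Kenji, Isamu, Chiyo.
Yoshiko is living and takes 1/16.
Kenji is living and takes 1/16.
Isamu is living and takes 1/16.
Chiyo is living and takes 1/16.
Yori is living and takes 1/4.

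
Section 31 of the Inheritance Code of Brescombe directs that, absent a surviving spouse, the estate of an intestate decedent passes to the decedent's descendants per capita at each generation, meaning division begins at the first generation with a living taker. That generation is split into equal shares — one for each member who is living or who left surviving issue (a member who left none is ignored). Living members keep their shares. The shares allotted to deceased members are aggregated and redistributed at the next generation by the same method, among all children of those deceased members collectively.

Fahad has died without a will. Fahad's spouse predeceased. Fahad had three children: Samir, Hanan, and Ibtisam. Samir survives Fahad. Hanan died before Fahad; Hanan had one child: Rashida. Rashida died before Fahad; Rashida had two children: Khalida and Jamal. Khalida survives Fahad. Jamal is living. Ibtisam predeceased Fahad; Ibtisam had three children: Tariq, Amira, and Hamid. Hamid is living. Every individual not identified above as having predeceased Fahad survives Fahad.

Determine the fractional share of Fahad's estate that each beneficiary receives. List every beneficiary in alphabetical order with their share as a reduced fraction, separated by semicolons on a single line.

There is no surviving spouse, so the entire estate passes to Fahad's descendants per capita at each generation.
At generation 1 (Samir, Hanan, Ibtisam) there are 3 shares of (1)/3 = 1/3 each.
Living: Samir — each takes 1/3.
Deceased: Hanan and Ibtisam. Their combined 2/3 is pooled and carried to generation 2.
At generation 2 (Rashida, Tariq, Amira, Hamid) there are 4 shares of (2/3)/4 = 1/6 each.
Living: Tariq, Amira, and Hamid — each takes 1/6.
Deceased: Rashida. That 1/6 share is carried to generation 3.
At generation 3 (Khalida, Jamal) there are 2 shares of (1/6)/2 = 1/12 each.
Living: Khalida and Jamal — each takes 1/12.

Amira 1/6; Hamid 1/6; Jamal 1/12; Khalida 1/12; Samir 1/3; Tariq 1/6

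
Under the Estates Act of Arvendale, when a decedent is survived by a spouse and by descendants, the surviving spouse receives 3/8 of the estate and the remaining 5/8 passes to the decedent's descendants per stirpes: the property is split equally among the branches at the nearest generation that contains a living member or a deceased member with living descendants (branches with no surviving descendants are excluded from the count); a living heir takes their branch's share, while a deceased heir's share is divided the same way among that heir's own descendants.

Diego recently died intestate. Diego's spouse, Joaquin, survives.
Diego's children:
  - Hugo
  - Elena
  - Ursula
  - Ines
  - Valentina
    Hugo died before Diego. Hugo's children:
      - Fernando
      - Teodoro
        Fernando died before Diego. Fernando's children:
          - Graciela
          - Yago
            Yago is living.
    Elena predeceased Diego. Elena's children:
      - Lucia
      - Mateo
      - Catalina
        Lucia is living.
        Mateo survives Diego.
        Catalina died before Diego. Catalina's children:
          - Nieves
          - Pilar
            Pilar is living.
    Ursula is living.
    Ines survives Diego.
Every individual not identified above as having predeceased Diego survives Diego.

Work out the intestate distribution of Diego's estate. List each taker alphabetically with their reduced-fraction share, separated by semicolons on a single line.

Graciela 1/32; Ines 1/8; Joaquin 3/8; Lucia 1/24; Mateo 1/24; Nieves 1/48; Pilar 1/48; Teodoro 1/16; Ursula 1/8; Valentina 1/8; Yago 1/32

Joaquin, as surviving spouse, takes 3/8.
The remaining 5/8 passes to Diego's descendants per stirpes.
The 5/8 is divided into 5 equal shares of 1/8 among Hugo, Elena, Ursula, Ines, Valentina.
Hugo predeceased; the 1/8 allotted to Hugo's branch passes to Hugo's issue by representation.
The 1/8 is divided into 2 equal shares of 1/16 among Fernando, Teodoro.
Fernando predeceased; the 1/16 allotted to Fernando's branch passes to Fernando's issue by representation.
The 1/16 is divided into 2 equal shares of 1/32 among Graciela, Yago.
Graciela is living and takes 1/32.
Yago is living and takes 1/32.
Teodoro is living and takes 1/16.
Elena predeceased; the 1/8 allotted to Elena's branch passes to Elena's issue by representation.
The 1/8 is divided into 3 equal shares of 1/24 among Lucia, Mateo, Catalina.
Lucia is living and takes 1/24.
Mateo is living and takes 1/24.
Catalina predeceased; the 1/24 allotted to Catalina's branch passes to Catalina's issue by representation.
The 1/24 is divided into 2 equal shares of 1/48 among Nieves, Pilar.
Nieves is living and takes 1/48.
Pilar is living and takes 1/48.
Ursula is living and takes 1/8.
Ines is living and takes 1/8.
Valentina is living and takes 1/8.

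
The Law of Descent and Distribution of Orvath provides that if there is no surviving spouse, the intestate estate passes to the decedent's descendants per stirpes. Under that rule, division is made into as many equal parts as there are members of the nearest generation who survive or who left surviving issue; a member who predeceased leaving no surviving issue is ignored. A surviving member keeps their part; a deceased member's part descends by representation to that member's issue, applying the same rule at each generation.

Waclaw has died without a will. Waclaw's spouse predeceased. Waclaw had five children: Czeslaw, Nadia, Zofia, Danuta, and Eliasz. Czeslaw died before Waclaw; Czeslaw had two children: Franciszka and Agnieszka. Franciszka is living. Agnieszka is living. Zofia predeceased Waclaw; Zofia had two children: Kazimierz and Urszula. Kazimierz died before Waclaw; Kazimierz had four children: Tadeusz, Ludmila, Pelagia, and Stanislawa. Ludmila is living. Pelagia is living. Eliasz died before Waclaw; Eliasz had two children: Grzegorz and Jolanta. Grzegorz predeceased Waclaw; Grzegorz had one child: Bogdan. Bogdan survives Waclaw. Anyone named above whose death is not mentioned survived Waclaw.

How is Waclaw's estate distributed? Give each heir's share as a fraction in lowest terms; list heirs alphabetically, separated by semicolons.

Agnieszka 1/10; Bogdan 1/10; Danuta 1/5; Franciszka 1/10; Jolanta 1/10; Ludmila 1/40; Nadia 1/5; Pelagia 1/40; Stanislawa 1/40; Tadeusz 1/40; Urszula 1/10

There is no surviving spouse, so the entire estate passes to Waclaw's descendants per stirpes.
The estate is divided into 5 equal shares of 1/5 among Czeslaw, Nadia, Zofia, Danuta, Eliasz.
Czeslaw predeceased; the 1/5 allotted to Czeslaw's branch passes to Czeslaw's issue by representation.
The 1/5 is divided into 2 equal shares of 1/10 among Franciszka, Agnieszka.
Franciszka is living and takes 1/10.
Agnieszka is living and takes 1/10.
Nadia is living and takes 1/5.
Zofia predeceased; the 1/5 allotted to Zofia's branch passes to Zofia's issue by representation.
The 1/5 is divided into 2 equal shares of 1/10 among Kazimierz, Urszula.
Kazimierz predeceased; the 1/10 allotted to Kazimierz's branch passes to Kazimierz's issue by representation.
The 1/10 is divided into 4 equal shares of 1/40 among Tadeusz, Ludmila, Pelagia, Stanislawa.
Tadeusz is living and takes 1/40.
Ludmila is living and takes 1/40.
Pelagia is living and takes 1/40.
Stanislawa is living and takes 1/40.
Urszula is living and takes 1/10.
Danuta is living and takes 1/5.
Eliasz predeceased; the 1/5 allotted to Eliasz's branch passes to Eliasz's issue by representation.
The 1/5 is divided into 2 equal shares of 1/10 among Grzegorz, Jolanta.
Grzegorz predeceased; the 1/10 allotted to Grzegorz's branch passes to Grzegorz's issue by representation.
Bogdan is the sole taker at this level and receives the full 1/10.
Jolanta is living and takes 1/10.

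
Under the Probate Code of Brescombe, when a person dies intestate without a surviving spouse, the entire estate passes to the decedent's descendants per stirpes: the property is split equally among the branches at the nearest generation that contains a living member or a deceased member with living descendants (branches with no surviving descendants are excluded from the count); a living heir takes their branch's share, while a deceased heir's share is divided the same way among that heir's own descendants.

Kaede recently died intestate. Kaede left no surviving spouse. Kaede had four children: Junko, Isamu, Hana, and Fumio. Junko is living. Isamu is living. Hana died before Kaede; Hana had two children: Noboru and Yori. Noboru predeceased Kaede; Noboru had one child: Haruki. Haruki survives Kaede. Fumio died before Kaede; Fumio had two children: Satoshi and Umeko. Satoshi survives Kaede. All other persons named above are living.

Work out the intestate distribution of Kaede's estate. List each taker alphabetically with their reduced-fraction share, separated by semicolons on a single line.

There is no surviving spouse, so the entire estate passes to Kaede's descendants per stirpes.
The estate is divided into 4 equal shares of 1/4 among Junko, Isamu, Hana, Fumio.
Junko is living and takes 1/4.
Isamu is living and takes 1/4.
Hana predeceased; the 1/4 allotted to Hana's branch passes to Hana's issue by representation.
The 1/4 is divided into 2 equal shares of 1/8 among Noboru, Yori.
Noboru predeceased; the 1/8 allotted to Noboru's branch passes to Noboru's issue by representation.
Haruki is the sole taker at this level and receives the full 1/8.
Yori is living and takes 1/8.
Fumio predeceased; the 1/4 allotted to Fumio's branch passes to Fumio's issue by representation.
The 1/4 is divided into 2 equal shares of 1/8 among Satoshi, Umeko.
Satoshi is living and takes 1/8.
Umeko is living and takes 1/8.

Haruki 1/8; Isamu 1/4; Junko 1/4; Satoshi 1/8; Umeko 1/8; Yori 1/8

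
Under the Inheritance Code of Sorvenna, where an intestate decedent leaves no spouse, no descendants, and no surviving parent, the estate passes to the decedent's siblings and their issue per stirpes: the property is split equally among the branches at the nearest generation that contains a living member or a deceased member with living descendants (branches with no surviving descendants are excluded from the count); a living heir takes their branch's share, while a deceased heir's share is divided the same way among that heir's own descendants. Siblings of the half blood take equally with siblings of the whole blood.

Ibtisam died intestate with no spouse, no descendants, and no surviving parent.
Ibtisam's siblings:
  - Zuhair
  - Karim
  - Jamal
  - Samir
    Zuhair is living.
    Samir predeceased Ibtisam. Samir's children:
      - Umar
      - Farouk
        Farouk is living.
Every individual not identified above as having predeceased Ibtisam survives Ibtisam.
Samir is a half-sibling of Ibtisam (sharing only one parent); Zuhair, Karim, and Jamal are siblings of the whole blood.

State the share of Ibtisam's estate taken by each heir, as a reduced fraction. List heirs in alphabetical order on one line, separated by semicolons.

Farouk 1/8; Jamal 1/4; Karim 1/4; Umar 1/8; Zuhair 1/4

No spouse, descendants, or parent survives, so the estate passes to Ibtisam's siblings per stirpes.
Half-blood and whole-blood siblings take equally under the stated rule.
The estate is divided into 4 equal shares of 1/4 among Zuhair, Karim, Jamal, Samir.
Zuhair is living and takes 1/4.
Karim is living and takes 1/4.
Jamal is living and takes 1/4.
Samir predeceased; the 1/4 allotted to Samir's branch passes to Samir's issue by representation.
The 1/4 is divided into 2 equal shares of 1/8 among Umar, Farouk.
Umar is living and takes 1/8.
Farouk is living and takes 1/8.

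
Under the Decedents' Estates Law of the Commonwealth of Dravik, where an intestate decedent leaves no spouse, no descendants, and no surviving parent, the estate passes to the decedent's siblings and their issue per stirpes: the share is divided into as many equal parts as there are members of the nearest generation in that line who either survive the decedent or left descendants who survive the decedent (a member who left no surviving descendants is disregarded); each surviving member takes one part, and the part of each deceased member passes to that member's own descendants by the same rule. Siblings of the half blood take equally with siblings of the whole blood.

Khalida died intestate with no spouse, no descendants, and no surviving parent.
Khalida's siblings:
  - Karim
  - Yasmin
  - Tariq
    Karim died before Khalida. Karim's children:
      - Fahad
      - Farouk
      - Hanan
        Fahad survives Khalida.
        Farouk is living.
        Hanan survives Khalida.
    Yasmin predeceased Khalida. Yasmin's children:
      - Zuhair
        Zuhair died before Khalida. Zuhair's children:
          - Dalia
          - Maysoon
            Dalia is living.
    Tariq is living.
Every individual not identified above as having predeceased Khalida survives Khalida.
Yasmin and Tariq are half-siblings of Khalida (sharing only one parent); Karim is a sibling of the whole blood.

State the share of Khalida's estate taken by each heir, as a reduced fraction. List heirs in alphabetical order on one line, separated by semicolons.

No spouse, descendants, or parent survives, so the estate passes to Khalida's siblings per stirpes.
Half-blood and whole-blood siblings take equally under the stated rule.
The estate is divided into 3 equal shares of 1/3 among Karim, Yasmin, Tariq.
Karim predeceased; the 1/3 allotted to Karim's branch passes to Karim's issue by representation.
The 1/3 is divided into 3 equal shares of 1/9 among Fahad, Farouk, Hanan.
Fahad is living and takes 1/9.
Farouk is living and takes 1/9.
Hanan is living and takes 1/9.
Yasmin predeceased; the 1/3 allotted to Yasmin's branch passes to Yasmin's issue by representation.
Zuhair's line is the sole branch at this level, so the full 1/3 passes to Zuhair's issue by representation.
The 1/3 is divided into 2 equal shares of 1/6 among Dalia, Maysoon.
Dalia is living and takes 1/6.
Maysoon is living and takes 1/6.
Tariq is living and takes 1/3.

Dalia 1/6; Fahad 1/9; Farouk 1/9; Hanan 1/9; Maysoon 1/6; Tariq 1/3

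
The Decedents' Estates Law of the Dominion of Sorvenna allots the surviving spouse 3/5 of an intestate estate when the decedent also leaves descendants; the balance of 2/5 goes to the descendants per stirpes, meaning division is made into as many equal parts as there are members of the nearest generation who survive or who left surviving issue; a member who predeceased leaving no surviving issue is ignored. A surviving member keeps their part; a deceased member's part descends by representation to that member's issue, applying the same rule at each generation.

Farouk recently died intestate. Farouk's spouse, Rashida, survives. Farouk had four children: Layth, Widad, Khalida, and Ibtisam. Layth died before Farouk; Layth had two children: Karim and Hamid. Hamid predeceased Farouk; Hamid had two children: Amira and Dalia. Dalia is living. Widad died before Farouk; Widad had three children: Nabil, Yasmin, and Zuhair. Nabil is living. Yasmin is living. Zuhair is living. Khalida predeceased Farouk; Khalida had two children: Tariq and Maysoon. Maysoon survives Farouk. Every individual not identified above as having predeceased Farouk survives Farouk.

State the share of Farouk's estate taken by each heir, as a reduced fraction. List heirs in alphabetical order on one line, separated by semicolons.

Rashida, as surviving spouse, takes 3/5.
The remaining 2/5 passes to Farouk's descendants per stirpes.
The 2/5 is divided into 4 equal shares of 1/10 among Layth, Widad, Khalida, Ibtisam.
Layth predeceased; the 1/10 allotted to Layth's branch passes to Layth's issue by representation.
The 1/10 is divided into 2 equal shares of 1/20 among Karim, Hamid.
Karim is living and takes 1/20.
Hamid predeceased; the 1/20 allotted to Hamid's branch passes to Hamid's issue by representation.
The 1/20 is divided into 2 equal shares of 1/40 among Amira, Dalia.
Amira is living and takes 1/40.
Dalia is living and takes 1/40.
Widad predeceased; the 1/10 allotted to Widad's branch passes to Widad's issue by representation.
The 1/10 is divided into 3 equal shares of 1/30 among Nabil, Yasmin, Zuhair.
Nabil is living and takes 1/30.
Yasmin is living and takes 1/30.
Zuhair is living and takes 1/30.
Khalida predeceased; the 1/10 allotted to Khalida's branch passes to Khalida's issue by representation.
The 1/10 is divided into 2 equal shares of 1/20 among Tariq, Maysoon.
Tariq is living and takes 1/20.
Maysoon is living and takes 1/20.
Ibtisam is living and takes 1/10.

Amira 1/40; Dalia 1/40; Ibtisam 1/10; Karim 1/20; Maysoon 1/20; Nabil 1/30; Rashida 3/5; Tariq 1/20; Yasmin 1/30; Zuhair 1/30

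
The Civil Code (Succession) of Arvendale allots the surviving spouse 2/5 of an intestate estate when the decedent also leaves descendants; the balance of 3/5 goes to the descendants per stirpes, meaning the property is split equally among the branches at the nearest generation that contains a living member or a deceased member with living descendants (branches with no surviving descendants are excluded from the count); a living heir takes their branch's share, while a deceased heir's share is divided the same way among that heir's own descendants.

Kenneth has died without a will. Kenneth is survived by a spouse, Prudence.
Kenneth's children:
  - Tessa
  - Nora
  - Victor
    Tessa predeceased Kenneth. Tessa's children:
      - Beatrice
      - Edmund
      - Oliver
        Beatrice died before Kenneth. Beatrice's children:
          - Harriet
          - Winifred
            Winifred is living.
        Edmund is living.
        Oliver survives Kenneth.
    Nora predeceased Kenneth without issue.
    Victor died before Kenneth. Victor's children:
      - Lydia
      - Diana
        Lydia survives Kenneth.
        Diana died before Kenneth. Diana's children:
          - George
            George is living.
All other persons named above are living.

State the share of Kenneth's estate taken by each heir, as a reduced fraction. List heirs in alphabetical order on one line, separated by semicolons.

Prudence, as surviving spouse, takes 2/5.
The remaining 3/5 passes to Kenneth's descendants per stirpes.
Nora left no surviving issue, so that branch lapses and is disregarded.
The 3/5 is divided into 2 equal shares of 3/10 among Tessa, Victor.
Tessa predeceased; the 3/10 allotted to Tessa's branch passes to Tessa's issue by representation.
The 3/10 is divided into 3 equal shares of 1/10 among Beatrice, Edmund, Oliver.
Beatrice predeceased; the 1/10 allotted to Beatrice's branch passes to Beatrice's issue by representation.
The 1/10 is divided into 2 equal shares of 1/20 among Harriet, Winifred.
Harriet is living and takes 1/20.
Winifred is living and takes 1/20.
Edmund is living and takes 1/10.
Oliver is living and takes 1/10.
Victor predeceased; the 3/10 allotted to Victor's branch passes to Victor's issue by representation.
The 3/10 is divided into 2 equal shares of 3/20 among Lydia, Diana.
Lydia is living and takes 3/20.
Diana predeceased; the 3/20 allotted to Diana's branch passes to Diana's issue by representation.
George is the sole taker at this level and receives the full 3/20.

Edmund 1/10; George 3/20; Harriet 1/20; Lydia 3/20; Oliver 1/10; Prudence 2/5; Winifred 1/20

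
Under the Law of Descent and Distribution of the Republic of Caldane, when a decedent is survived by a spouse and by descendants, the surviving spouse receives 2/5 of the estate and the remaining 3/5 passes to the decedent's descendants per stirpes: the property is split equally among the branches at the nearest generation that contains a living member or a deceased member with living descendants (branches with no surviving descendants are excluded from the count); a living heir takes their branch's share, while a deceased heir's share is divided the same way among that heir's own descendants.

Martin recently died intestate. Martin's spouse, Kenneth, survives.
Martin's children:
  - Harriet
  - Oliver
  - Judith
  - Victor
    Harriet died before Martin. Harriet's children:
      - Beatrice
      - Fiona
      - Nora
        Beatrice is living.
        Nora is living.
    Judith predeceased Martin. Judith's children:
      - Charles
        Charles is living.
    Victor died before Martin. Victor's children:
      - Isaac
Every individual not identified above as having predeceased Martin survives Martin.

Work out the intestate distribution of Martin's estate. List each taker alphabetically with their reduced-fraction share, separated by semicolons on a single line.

Kenneth, as surviving spouse, takes 2/5.
The remaining 3/5 passes to Martin's descendants per stirpes.
The 3/5 is divided into 4 equal shares of 3/20 among Harriet, Oliver, Judith, Victor.
Harriet predeceased; the 3/20 allotted to Harriet's branch passes to Harriet's issue by representation.
The 3/20 is divided into 3 equal shares of 1/20 among Beatrice, Fiona, Nora.
Beatrice is living and takes 1/20.
Fiona is living and takes 1/20.
Nora is living and takes 1/20.
Oliver is living and takes 3/20.
Judith predeceased; the 3/20 allotted to Judith's branch passes to Judith's issue by representation.
Charles is the sole taker at this level and receives the full 3/20.
Victor predeceased; the 3/20 allotted to Victor's branch passes to Victor's issue by representation.
Isaac is the sole taker at this level and receives the full 3/20.

Beatrice 1/20; Charles 3/20; Fiona 1/20; Isaac 3/20; Kenneth 2/5; Nora 1/20; Oliver 3/20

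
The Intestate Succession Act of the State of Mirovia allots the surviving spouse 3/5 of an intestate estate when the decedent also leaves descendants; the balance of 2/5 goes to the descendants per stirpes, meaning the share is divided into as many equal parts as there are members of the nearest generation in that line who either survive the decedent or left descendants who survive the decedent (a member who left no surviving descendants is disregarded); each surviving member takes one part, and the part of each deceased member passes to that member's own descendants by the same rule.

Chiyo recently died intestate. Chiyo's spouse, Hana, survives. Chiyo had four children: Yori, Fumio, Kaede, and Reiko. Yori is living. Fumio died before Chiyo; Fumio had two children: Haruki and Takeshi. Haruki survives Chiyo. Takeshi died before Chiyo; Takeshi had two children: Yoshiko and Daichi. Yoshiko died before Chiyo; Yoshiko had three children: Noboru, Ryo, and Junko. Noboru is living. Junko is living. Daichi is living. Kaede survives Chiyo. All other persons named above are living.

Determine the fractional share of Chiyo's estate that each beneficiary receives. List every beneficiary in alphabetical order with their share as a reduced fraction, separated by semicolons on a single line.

Daichi 1/40; Hana 3/5; Haruki 1/20; Junko 1/120; Kaede 1/10; Noboru 1/120; Reiko 1/10; Ryo 1/120; Yori 1/10

Hana, as surviving spouse, takes 3/5.
The remaining 2/5 passes to Chiyo's descendants per stirpes.
The 2/5 is divided into 4 equal shares of 1/10 among Yori, Fumio, Kaede, Reiko.
Yori is living and takes 1/10.
Fumio predeceased; the 1/10 allotted to Fumio's branch passes to Fumio's issue by representation.
The 1/10 is divided into 2 equal shares of 1/20 among Haruki, Takeshi.
Haruki is living and takes 1/20.
Takeshi predeceased; the 1/20 allotted to Takeshi's branch passes to Takeshi's issue by representation.
The 1/20 is divided into 2 equal shares of 1/40 among Yoshiko, Daichi.
Yoshiko predeceased; the 1/40 allotted to Yoshiko's branch passes to Yoshiko's issue by representation.
The 1/40 is divided into 3 equal shares of 1/120 among Noboru, Ryo, Junko.
Noboru is living and takes 1/120.
Ryo is living and takes 1/120.
Junko is living and takes 1/120.
Daichi is living and takes 1/40.
Kaede is living and takes 1/10.
Reiko is living and takes 1/10.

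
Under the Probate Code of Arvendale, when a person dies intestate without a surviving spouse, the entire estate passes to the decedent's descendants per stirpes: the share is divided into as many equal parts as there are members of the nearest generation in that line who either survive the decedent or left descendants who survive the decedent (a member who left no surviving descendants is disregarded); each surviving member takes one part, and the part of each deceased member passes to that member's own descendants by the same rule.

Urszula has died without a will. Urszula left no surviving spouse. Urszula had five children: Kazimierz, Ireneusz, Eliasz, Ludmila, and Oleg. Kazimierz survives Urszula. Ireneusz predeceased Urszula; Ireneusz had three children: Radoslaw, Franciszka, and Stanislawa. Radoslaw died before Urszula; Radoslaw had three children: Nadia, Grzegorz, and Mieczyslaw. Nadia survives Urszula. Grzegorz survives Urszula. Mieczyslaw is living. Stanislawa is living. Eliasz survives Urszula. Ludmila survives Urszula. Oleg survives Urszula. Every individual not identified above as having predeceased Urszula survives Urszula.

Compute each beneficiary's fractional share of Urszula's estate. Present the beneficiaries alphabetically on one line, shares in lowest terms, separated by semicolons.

Eliasz 1/5; Franciszka 1/15; Grzegorz 1/45; Kazimierz 1/5; Ludmila 1/5; Mieczyslaw 1/45; Nadia 1/45; Oleg 1/5; Stanislawa 1/15

There is no surviving spouse, so the entire estate passes to Urszula's descendants per stirpes.
The estate is divided into 5 equal shares of 1/5 among Kazimierz, Ireneusz, Eliasz, Ludmila, Oleg.
Kazimierz is living and takes 1/5.
Ireneusz predeceased; the 1/5 allotted to Ireneusz's branch passes to Ireneusz's issue by representation.
The 1/5 is divided into 3 equal shares of 1/15 among Radoslaw, Franciszka, Stanislawa.
Radoslaw predeceased; the 1/15 allotted to Radoslaw's branch passes to Radoslaw's issue by representation.
The 1/15 is divided into 3 equal shares of 1/45 among Nadia, Grzegorz, Mieczyslaw.
Nadia is living and takes 1/45.
Grzegorz is living and takes 1/45.
Mieczyslaw is living and takes 1/45.
Franciszka is living and takes 1/15.
Stanislawa is living and takes 1/15.
Eliasz is living and takes 1/5.
Ludmila is living and takes 1/5.
Oleg is living and takes 1/5.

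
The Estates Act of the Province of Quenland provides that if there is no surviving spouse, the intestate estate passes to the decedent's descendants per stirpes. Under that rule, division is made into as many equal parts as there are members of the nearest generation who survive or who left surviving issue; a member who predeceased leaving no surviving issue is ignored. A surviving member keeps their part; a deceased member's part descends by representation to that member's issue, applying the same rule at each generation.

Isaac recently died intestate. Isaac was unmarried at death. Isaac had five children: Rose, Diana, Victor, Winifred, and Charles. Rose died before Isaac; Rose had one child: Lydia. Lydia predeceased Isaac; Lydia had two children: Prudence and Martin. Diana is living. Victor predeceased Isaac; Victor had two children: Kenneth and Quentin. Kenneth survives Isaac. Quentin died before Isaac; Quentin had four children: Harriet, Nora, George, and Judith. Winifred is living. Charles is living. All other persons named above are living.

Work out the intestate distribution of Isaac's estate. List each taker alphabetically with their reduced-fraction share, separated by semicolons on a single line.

There is no surviving spouse, so the entire estate passes to Isaac's descendants per stirpes.
The estate is divided into 5 equal shares of 1/5 among Rose, Diana, Victor, Winifred, Charles.
Rose predeceased; the 1/5 allotted to Rose's branch passes to Rose's issue by representation.
Lydia's line is the sole branch at this level, so the full 1/5 passes to Lydia's issue by representation.
The 1/5 is divided into 2 equal shares of 1/10 among Prudence, Martin.
Prudence is living and takes 1/10.
Martin is living and takes 1/10.
Diana is living and takes 1/5.
Victor predeceased; the 1/5 allotted to Victor's branch passes to Victor's issue by representation.
The 1/5 is divided into 2 equal shares of 1/10 among Kenneth, Quentin.
Kenneth is living and takes 1/10.
Quentin predeceased; the 1/10 allotted to Quentin's branch passes to Quentin's issue by representation.
The 1/10 is divided into 4 equal shares of 1/40 among Harriet, Nora, George, Judith.
Harriet is living and takes 1/40.
Nora is living and takes 1/40.
George is living and takes 1/40.
Judith is living and takes 1/40.
Winifred is living and takes 1/5.
Charles is living and takes 1/5.

Charles 1/5; Diana 1/5; George 1/40; Harriet 1/40; Judith 1/40; Kenneth 1/10; Martin 1/10; Nora 1/40; Prudence 1/10; Winifred 1/5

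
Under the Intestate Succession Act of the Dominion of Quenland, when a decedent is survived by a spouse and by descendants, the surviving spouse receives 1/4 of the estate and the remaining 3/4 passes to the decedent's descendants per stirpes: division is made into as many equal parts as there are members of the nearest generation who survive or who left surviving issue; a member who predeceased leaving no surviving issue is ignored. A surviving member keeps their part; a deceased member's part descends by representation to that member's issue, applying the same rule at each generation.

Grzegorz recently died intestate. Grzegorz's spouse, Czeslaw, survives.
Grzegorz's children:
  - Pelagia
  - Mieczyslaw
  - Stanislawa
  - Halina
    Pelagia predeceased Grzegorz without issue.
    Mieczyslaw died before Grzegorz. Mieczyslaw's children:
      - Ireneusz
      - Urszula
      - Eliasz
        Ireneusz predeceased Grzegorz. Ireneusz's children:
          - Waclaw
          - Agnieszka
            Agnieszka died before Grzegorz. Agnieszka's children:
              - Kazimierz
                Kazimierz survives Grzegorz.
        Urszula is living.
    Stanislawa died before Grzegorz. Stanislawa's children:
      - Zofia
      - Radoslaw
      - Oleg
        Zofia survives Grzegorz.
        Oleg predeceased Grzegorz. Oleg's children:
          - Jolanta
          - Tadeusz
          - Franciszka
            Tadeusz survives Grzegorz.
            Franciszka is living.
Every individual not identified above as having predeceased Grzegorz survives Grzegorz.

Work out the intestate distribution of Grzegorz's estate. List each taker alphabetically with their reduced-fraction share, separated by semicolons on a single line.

Czeslaw, as surviving spouse, takes 1/4.
The remaining 3/4 passes to Grzegorz's descendants per stirpes.
Pelagia left no surviving issue, so that branch lapses and is disregarded.
The 3/4 is divided into 3 equal shares of 1/4 among Mieczyslaw, Stanislawa, Halina.
Mieczyslaw predeceased; the 1/4 allotted to Mieczyslaw's branch passes to Mieczyslaw's issue by representation.
The 1/4 is divided into 3 equal shares of 1/12 among Ireneusz, Urszula, Eliasz.
Ireneusz predeceased; the 1/12 allotted to Ireneusz's branch passes to Ireneusz's issue by representation.
The 1/12 is divided into 2 equal shares of 1/24 among Waclaw, Agnieszka.
Waclaw is living and takes 1/24.
Agnieszka predeceased; the 1/24 allotted to Agnieszka's branch passes to Agnieszka's issue by representation.
Kazimierz is the sole taker at this level and receives the full 1/24.
Urszula is living and takes 1/12.
Eliasz is living and takes 1/12.
Stanislawa predeceased; the 1/4 allotted to Stanislawa's branch passes to Stanislawa's issue by representation.
The 1/4 is divided into 3 equal shares of 1/12 among Zofia, Radoslaw, Oleg.
Zofia is living and takes 1/12.
Radoslaw is living and takes 1/12.
Oleg predeceased; the 1/12 allotted to Oleg's branch passes to Oleg's issue by representation.
The 1/12 is divided into 3 equal shares of 1/36 among Jolanta, Tadeusz, Franciszka.
Jolanta is living and takes 1/36.
Tadeusz is living and takes 1/36.
Franciszka is living and takes 1/36.
Halina is living and takes 1/4.

Czeslaw 1/4; Eliasz 1/12; Franciszka 1/36; Halina 1/4; Jolanta 1/36; Kazimierz 1/24; Radoslaw 1/12; Tadeusz 1/36; Urszula 1/12; Waclaw 1/24; Zofia 1/12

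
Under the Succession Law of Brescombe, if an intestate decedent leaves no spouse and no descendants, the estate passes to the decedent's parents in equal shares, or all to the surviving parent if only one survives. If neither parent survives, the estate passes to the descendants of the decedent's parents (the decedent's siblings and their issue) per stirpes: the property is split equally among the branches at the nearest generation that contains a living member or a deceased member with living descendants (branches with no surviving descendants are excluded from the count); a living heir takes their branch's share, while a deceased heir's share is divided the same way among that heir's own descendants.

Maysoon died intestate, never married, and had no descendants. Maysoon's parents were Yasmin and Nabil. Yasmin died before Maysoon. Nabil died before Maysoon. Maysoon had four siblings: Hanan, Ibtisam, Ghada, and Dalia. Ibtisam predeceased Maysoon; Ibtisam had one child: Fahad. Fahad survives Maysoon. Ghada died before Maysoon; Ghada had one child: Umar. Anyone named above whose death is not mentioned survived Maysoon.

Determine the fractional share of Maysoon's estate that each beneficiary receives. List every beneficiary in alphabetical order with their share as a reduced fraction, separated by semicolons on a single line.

Dalia 1/4; Fahad 1/4; Hanan 1/4; Umar 1/4

Neither parent survives and there are no descendants, so the estate passes to Maysoon's siblings and their issue per stirpes.
The estate is divided into 4 equal shares of 1/4 among Hanan, Ibtisam, Ghada, Dalia.
Hanan is living and takes 1/4.
Ibtisam predeceased; the 1/4 allotted to Ibtisam's branch passes to Ibtisam's issue by representation.
Fahad is the sole taker at this level and receives the full 1/4.
Ghada predeceased; the 1/4 allotted to Ghada's branch passes to Ghada's issue by representation.
Umar is the sole taker at this level and receives the full 1/4.
Dalia is living and takes 1/4.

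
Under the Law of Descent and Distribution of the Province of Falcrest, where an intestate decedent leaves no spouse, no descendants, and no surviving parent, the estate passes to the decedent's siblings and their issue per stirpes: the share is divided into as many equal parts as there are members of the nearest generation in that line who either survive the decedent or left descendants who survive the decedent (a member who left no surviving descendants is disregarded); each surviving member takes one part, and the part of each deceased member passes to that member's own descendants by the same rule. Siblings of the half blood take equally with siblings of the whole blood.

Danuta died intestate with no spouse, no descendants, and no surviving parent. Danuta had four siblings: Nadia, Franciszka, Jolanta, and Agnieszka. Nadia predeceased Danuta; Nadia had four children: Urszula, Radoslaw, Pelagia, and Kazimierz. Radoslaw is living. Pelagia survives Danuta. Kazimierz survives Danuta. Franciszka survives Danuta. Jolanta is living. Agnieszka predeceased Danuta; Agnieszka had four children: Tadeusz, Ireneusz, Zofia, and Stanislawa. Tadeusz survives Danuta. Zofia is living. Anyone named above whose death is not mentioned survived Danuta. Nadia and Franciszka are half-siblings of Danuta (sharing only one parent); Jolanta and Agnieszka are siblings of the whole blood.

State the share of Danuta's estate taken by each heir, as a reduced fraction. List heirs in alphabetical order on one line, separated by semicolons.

No spouse, descendants, or parent survives, so the estate passes to Danuta's siblings per stirpes.
Half-blood and whole-blood siblings take equally under the stated rule.
The estate is divided into 4 equal shares of 1/4 among Nadia, Franciszka, Jolanta, Agnieszka.
Nadia predeceased; the 1/4 allotted to Nadia's branch passes to Nadia's issue by representation.
The 1/4 is divided into 4 equal shares of 1/16 among Urszula, Radoslaw, Pelagia, Kazimierz.
Urszula is living and takes 1/16.
Radoslaw is living and takes 1/16.
Pelagia is living and takes 1/16.
Kazimierz is living and takes 1/16.
Franciszka is living and takes 1/4.
Jolanta is living and takes 1/4.
Agnieszka predeceased; the 1/4 allotted to Agnieszka's branch passes to Agnieszka's issue by representation.
The 1/4 is divided into 4 equal shares of 1/16 among Tadeusz, Ireneusz, Zofia, Stanislawa.
Tadeusz is living and takes 1/16.
Ireneusz is living and takes 1/16.
Zofia is living and takes 1/16.
Stanislawa is living and takes 1/16.

Franciszka 1/4; Ireneusz 1/16; Jolanta 1/4; Kazimierz 1/16; Pelagia 1/16; Radoslaw 1/16; Stanislawa 1/16; Tadeusz 1/16; Urszula 1/16; Zofia 1/16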